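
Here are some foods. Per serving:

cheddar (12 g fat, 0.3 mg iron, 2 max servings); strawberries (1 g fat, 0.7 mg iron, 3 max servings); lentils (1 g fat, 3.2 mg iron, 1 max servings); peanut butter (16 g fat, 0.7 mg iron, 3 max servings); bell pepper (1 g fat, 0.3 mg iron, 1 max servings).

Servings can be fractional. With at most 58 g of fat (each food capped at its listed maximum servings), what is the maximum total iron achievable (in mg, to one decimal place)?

7.8 mg

Iron per g fat: lentils 3.2, strawberries 0.7, bell pepper 0.3, peanut butter 0.04375, cheddar 0.025.
Take 1 serving of lentils: uses 1 g fat, +3.2 mg iron (running total 3.2 mg).
Take 3 servings of strawberries: uses 3 g fat, +2.1 mg iron (running total 5.3 mg).
Take 1 serving of bell pepper: uses 1 g fat, +0.3 mg iron (running total 5.6 mg).
Take 3 servings of peanut butter: uses 48 g fat, +2.1 mg iron (running total 7.7 mg).
Take 0.4167 servings of cheddar: uses 5 g fat, +0.1 mg iron (running total 7.8 mg).
Greedy by best ratio exhausts the fat allowance optimally: 7.8 mg.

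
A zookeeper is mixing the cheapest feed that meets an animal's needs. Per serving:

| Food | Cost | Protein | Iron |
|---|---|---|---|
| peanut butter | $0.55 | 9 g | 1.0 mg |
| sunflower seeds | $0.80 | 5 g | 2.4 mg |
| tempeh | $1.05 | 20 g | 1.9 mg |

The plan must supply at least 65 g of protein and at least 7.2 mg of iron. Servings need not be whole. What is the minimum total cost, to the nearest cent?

$3.70

At the optimum either one food covers both requirements or two foods hit both targets exactly; no other combination can be cheaper.
peanut butter only: max(65/9, 7.2/1.0) = 7.222 servings → $3.97.
sunflower seeds only: max(65/5, 7.2/2.4) = 13 servings → $10.40.
tempeh only: max(65/20, 7.2/1.9) = 3.789 servings → $3.98.
peanut butter + sunflower seeds: the both-tight solution has a negative serving — not a feasible corner.
peanut butter + tempeh with both tight: 7.069 servings and 0.06897 servings → $3.96.
sunflower seeds + tempeh with both tight: 0.5325 servings and 3.117 servings → $3.70.
So the least-cost plan costs $3.70.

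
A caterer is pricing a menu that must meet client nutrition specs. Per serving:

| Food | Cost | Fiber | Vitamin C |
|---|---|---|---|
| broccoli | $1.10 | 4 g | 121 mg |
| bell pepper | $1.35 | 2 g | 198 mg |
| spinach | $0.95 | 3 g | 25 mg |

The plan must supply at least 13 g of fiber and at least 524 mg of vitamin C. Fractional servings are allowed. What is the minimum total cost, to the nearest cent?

$4.34

An LP optimum is at a vertex; with two nutrient constraints at most two foods are used. Check each candidate.
broccoli only: max(13/4, 524/121) = 4.331 servings → $4.76.
bell pepper only: max(13/2, 524/198) = 6.5 servings → $8.78.
spinach only: max(13/3, 524/25) = 20.96 servings → $19.91.
broccoli + bell pepper with both tight: 2.775 servings and 0.9509 servings → $4.34.
broccoli + spinach with both targets exact would need a negative amount; discard.
bell pepper + spinach with both tight: 2.292 servings and 2.805 servings → $5.76.
The minimum over all feasible corners is $4.34.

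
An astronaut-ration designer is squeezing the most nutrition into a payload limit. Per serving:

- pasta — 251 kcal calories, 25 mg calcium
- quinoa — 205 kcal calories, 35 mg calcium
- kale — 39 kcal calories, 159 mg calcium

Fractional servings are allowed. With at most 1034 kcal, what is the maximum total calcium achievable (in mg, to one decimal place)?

Calcium per kcal: kale 4.077, quinoa 0.1707, pasta 0.0996.
With no serving limits, spend the whole calories allowance on kale: 1034 kcal / 39 kcal × 159 mg = 4215.5 mg.

4215.5 mg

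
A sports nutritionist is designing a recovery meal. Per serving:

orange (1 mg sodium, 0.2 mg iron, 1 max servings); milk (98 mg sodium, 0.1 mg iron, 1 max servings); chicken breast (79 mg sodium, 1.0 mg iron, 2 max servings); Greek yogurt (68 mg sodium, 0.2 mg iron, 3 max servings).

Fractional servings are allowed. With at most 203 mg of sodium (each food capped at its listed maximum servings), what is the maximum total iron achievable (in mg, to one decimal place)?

2.3 mg

Iron per mg sodium: orange 0.2, chicken breast 0.01266, Greek yogurt 0.002941, milk 0.00102.
Take 1 serving of orange: uses 1 mg sodium, +0.2 mg iron (running total 0.2 mg).
Take 2 servings of chicken breast: uses 158 mg sodium, +2.0 mg iron (running total 2.2 mg).
Take 0.6471 servings of Greek yogurt: uses 44 mg sodium, +0.1 mg iron (running total 2.3 mg).
Filling greedily by iron-per-mg sodium is optimal for one linear limit, giving 2.3 mg.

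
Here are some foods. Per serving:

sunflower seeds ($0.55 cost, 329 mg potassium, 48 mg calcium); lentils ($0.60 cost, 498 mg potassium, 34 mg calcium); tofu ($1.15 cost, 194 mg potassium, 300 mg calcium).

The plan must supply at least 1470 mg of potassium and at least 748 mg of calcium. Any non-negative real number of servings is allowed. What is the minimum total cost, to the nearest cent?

$3.84

With two linear requirements the optimum uses one or two foods; enumerate the corners.
sunflower seeds only: max(1470/329, 748/48) = 15.58 servings → $8.57.
lentils only: max(1470/498, 748/34) = 22 servings → $13.20.
tofu only: max(1470/194, 748/300) = 7.577 servings → $8.71.
sunflower seeds + lentils: the both-tight solution has a negative serving — not a feasible corner.
sunflower seeds + tofu with both tight: 3.31 servings and 1.964 servings → $4.08.
lentils + tofu with both tight: 2.072 servings and 2.259 servings → $3.84.
Cheapest feasible corner: $3.84.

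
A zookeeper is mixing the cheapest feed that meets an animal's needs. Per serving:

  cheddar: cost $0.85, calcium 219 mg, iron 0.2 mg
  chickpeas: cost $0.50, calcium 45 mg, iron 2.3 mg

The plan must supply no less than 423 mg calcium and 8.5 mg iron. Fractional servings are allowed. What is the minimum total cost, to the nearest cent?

$2.81

Compare the cost at each extreme point of the feasible region.
cheddar only: max(423/219, 8.5/0.2) = 42.5 servings → $36.12.
chickpeas only: max(423/45, 8.5/2.3) = 9.4 servings → $4.70.
cheddar + chickpeas with both tight: 1.193 servings and 3.592 servings → $2.81.
So the least-cost plan costs $2.81.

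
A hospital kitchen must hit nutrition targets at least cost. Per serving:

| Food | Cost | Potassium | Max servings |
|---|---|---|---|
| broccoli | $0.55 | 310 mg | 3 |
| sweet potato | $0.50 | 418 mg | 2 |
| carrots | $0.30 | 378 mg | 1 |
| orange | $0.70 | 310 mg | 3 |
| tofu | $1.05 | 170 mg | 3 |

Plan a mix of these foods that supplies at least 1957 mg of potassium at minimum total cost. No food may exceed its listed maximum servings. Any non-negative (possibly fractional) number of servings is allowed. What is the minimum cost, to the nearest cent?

Cost per mg of potassium: carrots $0.0008, sweet potato $0.0012, broccoli $0.0018, orange $0.0023, tofu $0.0062.
Take 1 serving of carrots: +378.0 mg potassium for $0.30 (total $0.30, still need 1579.0 mg).
Take 2 servings of sweet potato: +836.0 mg potassium for $1.00 (total $1.30, still need 743.0 mg).
Take 2.397 servings of broccoli: +743.0 mg potassium for $1.32 (total $2.62, still need 0.0 mg).
Filling from the cheapest source first is optimal under one linear minimum: $2.62.

$2.62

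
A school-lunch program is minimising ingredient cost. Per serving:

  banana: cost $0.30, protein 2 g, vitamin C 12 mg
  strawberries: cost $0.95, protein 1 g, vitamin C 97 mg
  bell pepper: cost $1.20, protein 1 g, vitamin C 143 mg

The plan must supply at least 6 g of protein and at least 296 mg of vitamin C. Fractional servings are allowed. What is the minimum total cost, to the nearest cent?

$2.89

This is a tiny linear program; its minimum lies at a vertex of the feasible set. List the vertices and price them.
banana only: max(6/2, 296/12) = 24.67 servings → $7.40.
strawberries only: max(6/1, 296/97) = 6 servings → $5.70.
bell pepper only: max(6/1, 296/143) = 6 servings → $7.20.
banana + strawberries with both tight: 1.571 servings and 2.857 servings → $3.19.
banana + bell pepper with both tight: 2.051 servings and 1.898 servings → $2.89.
strawberries + bell pepper: the both-tight solution has a negative serving — not a feasible corner.
So the least-cost plan costs $2.89.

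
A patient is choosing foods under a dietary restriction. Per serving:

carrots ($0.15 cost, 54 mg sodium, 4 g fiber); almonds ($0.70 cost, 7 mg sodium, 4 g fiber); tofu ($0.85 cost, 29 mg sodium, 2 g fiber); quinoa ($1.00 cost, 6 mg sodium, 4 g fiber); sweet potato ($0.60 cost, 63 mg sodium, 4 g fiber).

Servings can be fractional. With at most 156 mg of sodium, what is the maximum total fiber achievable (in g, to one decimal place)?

104.0 g

Fiber per mg sodium: quinoa 0.6667, almonds 0.5714, carrots 0.07407, tofu 0.06897, sweet potato 0.06349.
With no serving limits, spend the whole sodium allowance on quinoa: 156 mg / 6 mg × 4 g = 104.0 g.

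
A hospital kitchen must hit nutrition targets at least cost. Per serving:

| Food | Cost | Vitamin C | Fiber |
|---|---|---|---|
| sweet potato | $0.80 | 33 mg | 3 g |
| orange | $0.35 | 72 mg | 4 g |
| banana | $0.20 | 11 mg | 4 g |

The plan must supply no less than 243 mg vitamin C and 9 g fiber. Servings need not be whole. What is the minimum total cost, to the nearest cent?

$1.18

With two linear requirements the optimum uses one or two foods; enumerate the corners.
sweet potato only: max(243/33, 9/3) = 7.364 servings → $5.89.
orange only: max(243/72, 9/4) = 3.375 servings → $1.18.
banana only: max(243/11, 9/4) = 22.09 servings → $4.42.
sweet potato + orange: the both-tight solution has a negative serving — not a feasible corner.
sweet potato + banana: intersection lies outside the first quadrant.
orange + banana: the both-tight solution has a negative serving — not a feasible corner.
Cheapest feasible corner: $1.18.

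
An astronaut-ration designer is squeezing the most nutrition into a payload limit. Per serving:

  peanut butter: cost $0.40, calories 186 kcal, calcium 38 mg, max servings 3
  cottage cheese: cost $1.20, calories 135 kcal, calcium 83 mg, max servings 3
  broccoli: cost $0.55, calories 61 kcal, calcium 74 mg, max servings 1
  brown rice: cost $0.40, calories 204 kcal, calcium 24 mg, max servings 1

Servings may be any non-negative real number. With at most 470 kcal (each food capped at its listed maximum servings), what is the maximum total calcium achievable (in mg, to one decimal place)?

Calcium per kcal: broccoli 1.213, cottage cheese 0.6148, peanut butter 0.2043, brown rice 0.1176.
Take 1 serving of broccoli: uses 61 kcal, +74.0 mg calcium (running total 74.0 mg).
Take 3 servings of cottage cheese: uses 405 kcal, +249.0 mg calcium (running total 323.0 mg).
Take 0.02151 servings of peanut butter: uses 4 kcal, +0.8 mg calcium (running total 323.8 mg).
Greedy by best ratio exhausts the calories allowance optimally: 323.8 mg.

323.8 mg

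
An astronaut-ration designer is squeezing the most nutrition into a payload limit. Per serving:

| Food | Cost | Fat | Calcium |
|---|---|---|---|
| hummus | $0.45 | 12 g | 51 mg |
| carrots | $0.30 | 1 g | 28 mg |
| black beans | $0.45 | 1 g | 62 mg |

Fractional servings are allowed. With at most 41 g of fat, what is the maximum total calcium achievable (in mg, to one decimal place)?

Calcium per g fat: black beans 62, carrots 28, hummus 4.25.
With no serving limits, spend the whole fat allowance on black beans: 41 g / 1 g × 62 mg = 2542.0 mg.

2542.0 mg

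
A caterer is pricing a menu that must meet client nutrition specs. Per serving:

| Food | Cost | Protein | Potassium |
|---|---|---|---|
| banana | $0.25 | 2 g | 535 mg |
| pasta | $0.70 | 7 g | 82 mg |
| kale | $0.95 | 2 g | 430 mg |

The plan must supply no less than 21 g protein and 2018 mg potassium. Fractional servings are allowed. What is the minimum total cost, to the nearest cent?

$2.27

Two binding constraints pin down two serving amounts, so the optimal mix uses at most two foods. The candidates are each food alone (scaled to the tighter of protein/potassium) and each pair with both constraints tight.
banana only: max(21/2, 2018/535) = 10.5 servings → $2.62.
pasta only: max(21/7, 2018/82) = 24.61 servings → $17.23.
kale only: max(21/2, 2018/430) = 10.5 servings → $9.97.
banana + pasta with both tight: 3.464 servings and 2.01 servings → $2.27.
banana + kale with both targets exact would need a negative amount; discard.
pasta + kale with both tight: 1.755 servings and 4.358 servings → $5.37.
So the least-cost plan costs $2.27.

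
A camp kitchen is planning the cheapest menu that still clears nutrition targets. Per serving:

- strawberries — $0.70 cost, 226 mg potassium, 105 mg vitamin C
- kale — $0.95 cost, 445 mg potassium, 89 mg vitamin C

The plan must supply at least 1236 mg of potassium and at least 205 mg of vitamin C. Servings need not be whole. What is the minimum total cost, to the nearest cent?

The cheapest plan sits at a corner of the feasible region — with two constraints it uses at most two foods.
strawberries only: max(1236/226, 205/105) = 5.469 servings → $3.83.
kale only: max(1236/445, 205/89) = 2.778 servings → $2.64.
strawberries + kale with both targets exact would need a negative amount; discard.
The minimum over all feasible corners is $2.64.

$2.64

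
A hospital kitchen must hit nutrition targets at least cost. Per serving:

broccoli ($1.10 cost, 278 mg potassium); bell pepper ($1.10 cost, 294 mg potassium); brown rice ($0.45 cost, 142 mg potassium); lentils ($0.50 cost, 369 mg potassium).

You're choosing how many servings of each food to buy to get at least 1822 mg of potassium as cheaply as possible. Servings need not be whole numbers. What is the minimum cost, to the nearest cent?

$2.47

Cost per mg of potassium: lentils $0.0014, brown rice $0.0032, bell pepper $0.0037, broccoli $0.0040.
With no serving limits, use only lentils: 1822 mg / 369 mg = 4.938 servings × $0.50 = $2.47.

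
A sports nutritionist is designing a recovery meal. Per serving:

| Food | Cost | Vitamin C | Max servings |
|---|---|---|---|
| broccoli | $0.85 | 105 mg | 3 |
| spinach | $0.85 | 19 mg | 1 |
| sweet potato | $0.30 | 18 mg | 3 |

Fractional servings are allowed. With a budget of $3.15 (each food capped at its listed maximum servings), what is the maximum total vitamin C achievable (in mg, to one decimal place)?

351.0 mg

Vitamin C per dollar: broccoli 123.5, sweet potato 60, spinach 22.35.
Take 3 servings of broccoli: spends $2.55, +315.0 mg vitamin C (running total 315.0 mg).
Take 2 servings of sweet potato: spends $0.60, +36.0 mg vitamin C (running total 351.0 mg).
Greedy by best ratio exhausts the cost allowance optimally: 351.0 mg.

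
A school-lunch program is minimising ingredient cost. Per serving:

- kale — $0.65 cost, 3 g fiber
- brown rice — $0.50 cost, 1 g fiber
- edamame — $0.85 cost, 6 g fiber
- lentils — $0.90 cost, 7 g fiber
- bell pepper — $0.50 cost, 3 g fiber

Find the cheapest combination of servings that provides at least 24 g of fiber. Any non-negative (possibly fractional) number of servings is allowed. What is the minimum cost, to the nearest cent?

Cost per g of fiber: lentils $0.1286, edamame $0.1417, bell pepper $0.1667, kale $0.2167, brown rice $0.5000.
With no serving limits, use only lentils: 24 g / 7 g = 3.429 servings × $0.90 = $3.09.

$3.09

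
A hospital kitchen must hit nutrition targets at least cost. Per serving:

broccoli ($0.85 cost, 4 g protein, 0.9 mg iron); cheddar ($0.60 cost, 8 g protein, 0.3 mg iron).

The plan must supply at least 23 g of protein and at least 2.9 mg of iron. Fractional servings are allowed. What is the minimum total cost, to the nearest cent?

broccoli only: max(23/4, 2.9/0.9) = 5.75 servings → $4.89.
cheddar only: max(23/8, 2.9/0.3) = 9.667 servings → $5.80.
broccoli + cheddar with both tight: 2.717 servings and 1.517 servings → $3.22.
Cheapest feasible corner: $3.22.

$3.22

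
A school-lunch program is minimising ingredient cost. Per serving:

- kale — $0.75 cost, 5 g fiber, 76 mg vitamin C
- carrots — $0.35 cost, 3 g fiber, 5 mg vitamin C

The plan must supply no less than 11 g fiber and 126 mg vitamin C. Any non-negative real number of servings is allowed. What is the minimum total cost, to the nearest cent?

$1.55

Two binding constraints pin down two serving amounts, so the optimal mix uses at most two foods. The candidates are each food alone (scaled to the tighter of fiber/vitamin C) and each pair with both constraints tight.
kale only: max(11/5, 126/76) = 2.2 servings → $1.65.
carrots only: max(11/3, 126/5) = 25.2 servings → $8.82.
kale + carrots with both tight: 1.591 servings and 1.015 servings → $1.55.
The minimum over all feasible corners is $1.55.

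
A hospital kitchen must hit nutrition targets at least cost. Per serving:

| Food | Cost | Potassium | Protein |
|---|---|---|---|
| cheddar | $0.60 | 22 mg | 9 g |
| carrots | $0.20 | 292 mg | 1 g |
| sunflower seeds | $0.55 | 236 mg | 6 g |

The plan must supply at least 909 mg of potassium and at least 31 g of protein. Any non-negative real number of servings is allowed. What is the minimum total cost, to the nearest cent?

This is a tiny linear program; its minimum lies at a vertex of the feasible set. List the vertices and price them.
cheddar only: max(909/22, 31/9) = 41.32 servings → $24.79.
carrots only: max(909/292, 31/1) = 31 servings → $6.20.
sunflower seeds only: max(909/236, 31/6) = 5.167 servings → $2.84.
cheddar + carrots with both tight: 3.125 servings and 2.878 servings → $2.45.
cheddar + sunflower seeds with both tight: 0.9347 servings and 3.765 servings → $2.63.
carrots + sunflower seeds: intersection lies outside the first quadrant.
The minimum over all feasible corners is $2.45.

$2.45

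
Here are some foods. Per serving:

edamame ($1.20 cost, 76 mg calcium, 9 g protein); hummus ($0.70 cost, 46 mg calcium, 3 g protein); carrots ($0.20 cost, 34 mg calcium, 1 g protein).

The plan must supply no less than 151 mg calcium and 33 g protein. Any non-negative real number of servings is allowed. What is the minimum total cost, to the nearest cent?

At the optimum either one food covers both requirements or two foods hit both targets exactly; no other combination can be cheaper.
edamame only: max(151/76, 33/9) = 3.667 servings → $4.40.
hummus only: max(151/46, 33/3) = 11 servings → $7.70.
carrots only: max(151/34, 33/1) = 33 servings → $6.60.
edamame + hummus: intersection lies outside the first quadrant.
edamame + carrots with both targets exact would need a negative amount; discard.
hummus + carrots: intersection lies outside the first quadrant.
The minimum over all feasible corners is $4.40.

$4.40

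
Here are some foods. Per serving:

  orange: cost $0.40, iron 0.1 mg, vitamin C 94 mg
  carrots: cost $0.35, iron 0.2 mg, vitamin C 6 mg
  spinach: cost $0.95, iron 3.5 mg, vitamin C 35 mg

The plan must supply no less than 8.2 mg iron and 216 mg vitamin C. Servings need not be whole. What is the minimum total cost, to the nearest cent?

An LP optimum is at a vertex; with two nutrient constraints at most two foods are used. Check each candidate.
orange only: max(8.2/0.1, 216/94) = 82 servings → $32.80.
carrots only: max(8.2/0.2, 216/6) = 41 servings → $14.35.
spinach only: max(8.2/3.5, 216/35) = 6.171 servings → $5.86.
orange + carrots: intersection lies outside the first quadrant.
orange + spinach with both tight: 1.441 servings and 2.302 servings → $2.76.
carrots + spinach with both tight: 33.5 servings and 0.4286 servings → $12.13.
The minimum over all feasible corners is $2.76.

$2.76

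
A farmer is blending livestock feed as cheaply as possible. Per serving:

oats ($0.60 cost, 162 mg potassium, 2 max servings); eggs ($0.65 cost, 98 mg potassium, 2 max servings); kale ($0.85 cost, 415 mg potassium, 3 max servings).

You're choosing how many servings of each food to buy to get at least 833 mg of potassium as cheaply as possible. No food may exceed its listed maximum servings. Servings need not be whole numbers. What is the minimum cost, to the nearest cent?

$1.71

Cost per mg of potassium: kale $0.0020, oats $0.0037, eggs $0.0066.
Take 2.007 servings of kale: +833.0 mg potassium for $1.71 (total $1.71, still need 0.0 mg).
Greedy by cheapest-per-mg is optimal for a single linear constraint, so the minimum cost is $1.71.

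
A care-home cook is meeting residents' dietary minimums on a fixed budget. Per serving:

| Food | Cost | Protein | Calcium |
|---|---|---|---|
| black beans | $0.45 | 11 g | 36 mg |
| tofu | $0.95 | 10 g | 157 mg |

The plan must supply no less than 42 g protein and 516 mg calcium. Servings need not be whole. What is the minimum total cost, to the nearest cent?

The cheapest plan sits at a corner of the feasible region — with two constraints it uses at most two foods.
black beans only: max(42/11, 516/36) = 14.33 servings → $6.45.
tofu only: max(42/10, 516/157) = 4.2 servings → $3.99.
black beans + tofu with both tight: 1.049 servings and 3.046 servings → $3.37.
Cheapest feasible corner: $3.37.

$3.37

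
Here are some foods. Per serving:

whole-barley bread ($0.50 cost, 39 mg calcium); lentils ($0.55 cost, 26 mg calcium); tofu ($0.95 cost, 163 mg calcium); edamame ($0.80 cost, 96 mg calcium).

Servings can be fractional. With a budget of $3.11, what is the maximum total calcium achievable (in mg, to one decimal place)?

Calcium per dollar: tofu 171.6, edamame 120, whole-barley bread 78, lentils 47.27.
With no serving limits, spend the whole cost allowance on tofu: $3.11 / $0.95 × 163 mg = 533.6 mg.

533.6 mg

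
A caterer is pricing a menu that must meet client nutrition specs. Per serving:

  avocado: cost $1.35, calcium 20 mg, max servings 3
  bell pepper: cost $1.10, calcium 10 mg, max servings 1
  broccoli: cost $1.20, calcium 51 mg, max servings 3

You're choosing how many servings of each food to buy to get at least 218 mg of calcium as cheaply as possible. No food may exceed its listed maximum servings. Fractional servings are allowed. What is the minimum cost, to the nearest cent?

$8.20

Cost per mg of calcium: broccoli $0.0235, avocado $0.0675, bell pepper $0.1100.
Take 3 servings of broccoli: +153.0 mg calcium for $3.60 (total $3.60, still need 65.0 mg).
Take 3 servings of avocado: +60.0 mg calcium for $4.05 (total $7.65, still need 5.0 mg).
Take 0.5 servings of bell pepper: +5.0 mg calcium for $0.55 (total $8.20, still need 0.0 mg).
Greedy by cheapest-per-mg is optimal for a single linear constraint, so the minimum cost is $8.20.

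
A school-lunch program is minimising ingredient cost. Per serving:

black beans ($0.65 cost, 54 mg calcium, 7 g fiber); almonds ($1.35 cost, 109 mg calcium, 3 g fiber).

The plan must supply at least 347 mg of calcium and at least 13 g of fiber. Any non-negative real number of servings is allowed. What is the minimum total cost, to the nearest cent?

The cheapest plan sits at a corner of the feasible region — with two constraints it uses at most two foods.
black beans only: max(347/54, 13/7) = 6.426 servings → $4.18.
almonds only: max(347/109, 13/3) = 4.333 servings → $5.85.
black beans + almonds with both tight: 0.6256 servings and 2.874 servings → $4.29.
The minimum over all feasible corners is $4.18.

$4.18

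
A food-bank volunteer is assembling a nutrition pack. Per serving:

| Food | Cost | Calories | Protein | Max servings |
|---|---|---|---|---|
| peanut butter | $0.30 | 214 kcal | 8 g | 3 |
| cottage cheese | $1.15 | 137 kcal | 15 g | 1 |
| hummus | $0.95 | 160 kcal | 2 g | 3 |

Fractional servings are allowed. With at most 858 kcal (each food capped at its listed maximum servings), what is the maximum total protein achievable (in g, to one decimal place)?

40.0 g

Protein per kcal: cottage cheese 0.1095, peanut butter 0.03738, hummus 0.0125.
Take 1 serving of cottage cheese: uses 137 kcal, +15.0 g protein (running total 15.0 g).
Take 3 servings of peanut butter: uses 642 kcal, +24.0 g protein (running total 39.0 g).
Take 0.4938 servings of hummus: uses 79 kcal, +1.0 g protein (running total 40.0 g).
Filling greedily by protein-per-kcal is optimal for one linear limit, giving 40.0 g.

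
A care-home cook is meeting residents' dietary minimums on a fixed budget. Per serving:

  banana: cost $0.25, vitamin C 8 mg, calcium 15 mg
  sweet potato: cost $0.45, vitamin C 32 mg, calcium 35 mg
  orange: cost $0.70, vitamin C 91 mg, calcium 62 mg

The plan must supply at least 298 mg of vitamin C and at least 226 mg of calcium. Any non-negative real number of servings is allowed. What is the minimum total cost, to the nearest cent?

This is a tiny linear program; its minimum lies at a vertex of the feasible set. List the vertices and price them.
banana only: max(298/8, 226/15) = 37.25 servings → $9.31.
sweet potato only: max(298/32, 226/35) = 9.312 servings → $4.19.
orange only: max(298/91, 226/62) = 3.645 servings → $2.55.
banana + sweet potato: the both-tight solution has a negative serving — not a feasible corner.
banana + orange with both tight: 2.405 servings and 3.063 servings → $2.75.
sweet potato + orange with both tight: 1.74 servings and 2.663 servings → $2.65.
Cheapest feasible corner: $2.55.

$2.55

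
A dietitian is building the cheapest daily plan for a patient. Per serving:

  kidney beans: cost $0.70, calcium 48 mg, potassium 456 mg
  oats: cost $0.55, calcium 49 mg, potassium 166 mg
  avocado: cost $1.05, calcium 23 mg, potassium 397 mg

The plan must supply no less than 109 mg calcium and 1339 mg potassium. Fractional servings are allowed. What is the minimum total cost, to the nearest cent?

$2.06

For a min-cost LP with two ≥-constraints, a basic feasible solution has at most two positive variables.
kidney beans only: max(109/48, 1339/456) = 2.936 servings → $2.06.
oats only: max(109/49, 1339/166) = 8.066 servings → $4.44.
avocado only: max(109/23, 1339/397) = 4.739 servings → $4.98.
kidney beans + oats: intersection lies outside the first quadrant.
kidney beans + avocado with both tight: 1.456 servings and 1.7 servings → $2.80.
oats + avocado with both tight: 0.798 servings and 3.039 servings → $3.63.
Cheapest feasible corner: $2.06.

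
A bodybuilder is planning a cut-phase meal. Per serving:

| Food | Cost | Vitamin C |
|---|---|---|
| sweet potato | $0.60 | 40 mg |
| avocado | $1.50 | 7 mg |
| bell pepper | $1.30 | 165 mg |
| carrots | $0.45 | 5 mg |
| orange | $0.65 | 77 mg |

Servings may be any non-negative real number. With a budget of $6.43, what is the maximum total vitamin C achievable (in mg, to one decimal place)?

Vitamin C per dollar: bell pepper 126.9, orange 118.5, sweet potato 66.67, carrots 11.11, avocado 4.667.
With no serving limits, spend the whole cost allowance on bell pepper: $6.43 / $1.30 × 165 mg = 816.1 mg.

816.1 mg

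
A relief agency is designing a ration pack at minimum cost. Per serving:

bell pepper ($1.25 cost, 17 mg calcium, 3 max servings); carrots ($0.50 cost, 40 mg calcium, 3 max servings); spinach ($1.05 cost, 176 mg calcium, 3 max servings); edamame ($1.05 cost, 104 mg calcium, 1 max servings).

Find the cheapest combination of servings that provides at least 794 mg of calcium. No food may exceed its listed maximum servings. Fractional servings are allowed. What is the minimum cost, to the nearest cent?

Cost per mg of calcium: spinach $0.0060, edamame $0.0101, carrots $0.0125, bell pepper $0.0735.
Take 3 servings of spinach: +528.0 mg calcium for $3.15 (total $3.15, still need 266.0 mg).
Take 1 serving of edamame: +104.0 mg calcium for $1.05 (total $4.20, still need 162.0 mg).
Take 3 servings of carrots: +120.0 mg calcium for $1.50 (total $5.70, still need 42.0 mg).
Take 2.471 servings of bell pepper: +42.0 mg calcium for $3.09 (total $8.79, still need 0.0 mg).
Greedy by cheapest-per-mg is optimal for a single linear constraint, so the minimum cost is $8.79.

$8.79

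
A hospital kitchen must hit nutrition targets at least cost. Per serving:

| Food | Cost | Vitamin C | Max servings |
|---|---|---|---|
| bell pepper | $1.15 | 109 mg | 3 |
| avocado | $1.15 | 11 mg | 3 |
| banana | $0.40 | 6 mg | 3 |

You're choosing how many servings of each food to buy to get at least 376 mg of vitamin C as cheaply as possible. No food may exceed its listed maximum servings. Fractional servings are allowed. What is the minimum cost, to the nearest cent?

Cost per mg of vitamin C: bell pepper $0.0106, banana $0.0667, avocado $0.1045.
Take 3 servings of bell pepper: +327.0 mg vitamin C for $3.45 (total $3.45, still need 49.0 mg).
Take 3 servings of banana: +18.0 mg vitamin C for $1.20 (total $4.65, still need 31.0 mg).
Take 2.818 servings of avocado: +31.0 mg vitamin C for $3.24 (total $7.89, still need 0.0 mg).
Greedy by cheapest-per-mg is optimal for a single linear constraint, so the minimum cost is $7.89.

$7.89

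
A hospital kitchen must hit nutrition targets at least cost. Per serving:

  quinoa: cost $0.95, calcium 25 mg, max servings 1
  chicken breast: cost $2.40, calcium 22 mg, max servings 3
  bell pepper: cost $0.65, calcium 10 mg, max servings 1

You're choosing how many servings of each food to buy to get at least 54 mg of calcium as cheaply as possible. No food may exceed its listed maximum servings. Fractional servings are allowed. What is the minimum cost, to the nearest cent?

$3.67

Cost per mg of calcium: quinoa $0.0380, bell pepper $0.0650, chicken breast $0.1091.
Take 1 serving of quinoa: +25.0 mg calcium for $0.95 (total $0.95, still need 29.0 mg).
Take 1 serving of bell pepper: +10.0 mg calcium for $0.65 (total $1.60, still need 19.0 mg).
Take 0.8636 servings of chicken breast: +19.0 mg calcium for $2.07 (total $3.67, still need 0.0 mg).
Greedy by cheapest-per-mg is optimal for a single linear constraint, so the minimum cost is $3.67.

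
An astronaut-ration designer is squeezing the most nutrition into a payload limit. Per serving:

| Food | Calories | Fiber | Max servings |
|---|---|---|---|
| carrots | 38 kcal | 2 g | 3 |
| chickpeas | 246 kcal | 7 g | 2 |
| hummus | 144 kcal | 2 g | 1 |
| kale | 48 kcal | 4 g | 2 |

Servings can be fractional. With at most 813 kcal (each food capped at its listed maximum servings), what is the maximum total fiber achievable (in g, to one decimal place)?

29.5 g

Fiber per kcal: kale 0.08333, carrots 0.05263, chickpeas 0.02846, hummus 0.01389.
Take 2 servings of kale: uses 96 kcal, +8.0 g fiber (running total 8.0 g).
Take 3 servings of carrots: uses 114 kcal, +6.0 g fiber (running total 14.0 g).
Take 2 servings of chickpeas: uses 492 kcal, +14.0 g fiber (running total 28.0 g).
Take 0.7708 servings of hummus: uses 111 kcal, +1.5 g fiber (running total 29.5 g).
Filling greedily by fiber-per-kcal is optimal for one linear limit, giving 29.5 g.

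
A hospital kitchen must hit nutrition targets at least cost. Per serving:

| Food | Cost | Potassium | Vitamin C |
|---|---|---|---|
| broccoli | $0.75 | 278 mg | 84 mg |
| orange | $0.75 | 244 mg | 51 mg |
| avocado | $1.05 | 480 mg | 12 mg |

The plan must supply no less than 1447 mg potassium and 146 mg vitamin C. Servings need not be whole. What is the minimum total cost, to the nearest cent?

$3.37

An LP optimum is at a vertex; with two nutrient constraints at most two foods are used. Check each candidate.
broccoli only: max(1447/278, 146/84) = 5.205 servings → $3.90.
orange only: max(1447/244, 146/51) = 5.93 servings → $4.45.
avocado only: max(1447/480, 146/12) = 12.17 servings → $12.78.
broccoli + orange: the both-tight solution has a negative serving — not a feasible corner.
broccoli + avocado with both tight: 1.425 servings and 2.189 servings → $3.37.
orange + avocado with both tight: 2.446 servings and 1.771 servings → $3.69.
So the least-cost plan costs $3.37.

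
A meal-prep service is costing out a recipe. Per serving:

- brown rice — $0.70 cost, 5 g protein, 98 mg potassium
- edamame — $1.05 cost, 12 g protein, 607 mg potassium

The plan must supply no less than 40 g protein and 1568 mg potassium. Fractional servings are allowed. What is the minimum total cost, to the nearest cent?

$3.50

brown rice only: max(40/5, 1568/98) = 16 servings → $11.20.
edamame only: max(40/12, 1568/607) = 3.333 servings → $3.50.
brown rice + edamame with both tight: 2.939 servings and 2.109 servings → $4.27.
Cheapest feasible corner: $3.50.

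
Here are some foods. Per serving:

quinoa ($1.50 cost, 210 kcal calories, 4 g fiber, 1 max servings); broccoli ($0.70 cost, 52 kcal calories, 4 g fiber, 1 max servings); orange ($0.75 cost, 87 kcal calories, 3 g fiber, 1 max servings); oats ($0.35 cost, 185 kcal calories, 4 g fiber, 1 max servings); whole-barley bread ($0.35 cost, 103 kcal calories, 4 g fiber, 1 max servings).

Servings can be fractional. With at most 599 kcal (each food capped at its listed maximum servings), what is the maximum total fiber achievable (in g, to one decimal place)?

18.3 g

Fiber per kcal: broccoli 0.07692, whole-barley bread 0.03883, orange 0.03448, oats 0.02162, quinoa 0.01905.
Take 1 serving of broccoli: uses 52 kcal, +4.0 g fiber (running total 4.0 g).
Take 1 serving of whole-barley bread: uses 103 kcal, +4.0 g fiber (running total 8.0 g).
Take 1 serving of orange: uses 87 kcal, +3.0 g fiber (running total 11.0 g).
Take 1 serving of oats: uses 185 kcal, +4.0 g fiber (running total 15.0 g).
Take 0.819 servings of quinoa: uses 172 kcal, +3.3 g fiber (running total 18.3 g).
Filling greedily by fiber-per-kcal is optimal for one linear limit, giving 18.3 g.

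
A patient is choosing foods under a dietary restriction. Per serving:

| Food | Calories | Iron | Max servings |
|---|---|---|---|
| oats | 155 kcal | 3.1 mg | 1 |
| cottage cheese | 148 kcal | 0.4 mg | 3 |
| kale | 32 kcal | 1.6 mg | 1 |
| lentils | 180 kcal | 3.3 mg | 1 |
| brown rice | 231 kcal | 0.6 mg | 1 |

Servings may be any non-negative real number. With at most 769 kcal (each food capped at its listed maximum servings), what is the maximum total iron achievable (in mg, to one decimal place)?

Iron per kcal: kale 0.05, oats 0.02, lentils 0.01833, cottage cheese 0.002703, brown rice 0.002597.
Take 1 serving of kale: uses 32 kcal, +1.6 mg iron (running total 1.6 mg).
Take 1 serving of oats: uses 155 kcal, +3.1 mg iron (running total 4.7 mg).
Take 1 serving of lentils: uses 180 kcal, +3.3 mg iron (running total 8.0 mg).
Take 2.716 servings of cottage cheese: uses 402 kcal, +1.1 mg iron (running total 9.1 mg).
Filling greedily by iron-per-kcal is optimal for one linear limit, giving 9.1 mg.

9.1 mg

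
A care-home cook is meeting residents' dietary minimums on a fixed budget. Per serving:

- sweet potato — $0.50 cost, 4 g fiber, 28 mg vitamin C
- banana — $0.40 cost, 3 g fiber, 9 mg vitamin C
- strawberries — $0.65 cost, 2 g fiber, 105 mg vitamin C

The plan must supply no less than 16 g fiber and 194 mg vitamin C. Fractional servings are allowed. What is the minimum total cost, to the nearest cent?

This is a tiny linear program; its minimum lies at a vertex of the feasible set. List the vertices and price them.
sweet potato only: max(16/4, 194/28) = 6.929 servings → $3.46.
banana only: max(16/3, 194/9) = 21.56 servings → $8.62.
strawberries only: max(16/2, 194/105) = 8 servings → $5.20.
sweet potato + banana: intersection lies outside the first quadrant.
sweet potato + strawberries with both tight: 3.549 servings and 0.9011 servings → $2.36.
banana + strawberries with both tight: 4.35 servings and 1.475 servings → $2.70.
The minimum over all feasible corners is $2.36.

$2.36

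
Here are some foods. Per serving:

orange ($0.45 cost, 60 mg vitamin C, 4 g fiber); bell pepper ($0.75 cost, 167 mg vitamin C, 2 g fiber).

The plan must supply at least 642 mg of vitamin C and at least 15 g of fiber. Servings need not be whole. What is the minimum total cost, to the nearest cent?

orange only: max(642/60, 15/4) = 10.7 servings → $4.82.
bell pepper only: max(642/167, 15/2) = 7.5 servings → $5.62.
orange + bell pepper with both tight: 2.228 servings and 3.044 servings → $3.29.
The minimum over all feasible corners is $3.29.

$3.29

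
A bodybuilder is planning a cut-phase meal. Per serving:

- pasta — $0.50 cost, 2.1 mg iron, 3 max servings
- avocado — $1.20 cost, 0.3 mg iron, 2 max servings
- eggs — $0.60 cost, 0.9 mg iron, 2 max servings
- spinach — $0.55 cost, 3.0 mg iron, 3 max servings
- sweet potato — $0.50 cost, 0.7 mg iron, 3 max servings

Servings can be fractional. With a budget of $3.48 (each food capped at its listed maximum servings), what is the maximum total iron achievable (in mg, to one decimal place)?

15.8 mg

Iron per dollar: spinach 5.455, pasta 4.2, eggs 1.5, sweet potato 1.4, avocado 0.25.
Take 3 servings of spinach: spends $1.65, +9.0 mg iron (running total 9.0 mg).
Take 3 servings of pasta: spends $1.50, +6.3 mg iron (running total 15.3 mg).
Take 0.55 servings of eggs: spends $0.33, +0.5 mg iron (running total 15.8 mg).
Greedy by best ratio exhausts the cost allowance optimally: 15.8 mg.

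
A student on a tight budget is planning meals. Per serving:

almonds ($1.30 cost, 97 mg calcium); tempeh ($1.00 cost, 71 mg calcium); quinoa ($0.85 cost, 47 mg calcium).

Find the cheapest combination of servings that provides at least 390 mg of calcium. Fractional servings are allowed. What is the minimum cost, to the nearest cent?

Cost per mg of calcium: almonds $0.0134, tempeh $0.0141, quinoa $0.0181.
With no serving limits, use only almonds: 390 mg / 97 mg = 4.021 servings × $1.30 = $5.23.

$5.23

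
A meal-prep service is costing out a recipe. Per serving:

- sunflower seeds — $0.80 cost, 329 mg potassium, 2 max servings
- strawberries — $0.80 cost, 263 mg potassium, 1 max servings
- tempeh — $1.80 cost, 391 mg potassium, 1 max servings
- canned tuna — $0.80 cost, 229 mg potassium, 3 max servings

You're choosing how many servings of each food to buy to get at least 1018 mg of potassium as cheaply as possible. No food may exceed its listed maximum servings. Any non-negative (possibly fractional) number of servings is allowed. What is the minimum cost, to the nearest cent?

$2.74

Cost per mg of potassium: sunflower seeds $0.0024, strawberries $0.0030, canned tuna $0.0035, tempeh $0.0046.
Take 2 servings of sunflower seeds: +658.0 mg potassium for $1.60 (total $1.60, still need 360.0 mg).
Take 1 serving of strawberries: +263.0 mg potassium for $0.80 (total $2.40, still need 97.0 mg).
Take 0.4236 servings of canned tuna: +97.0 mg potassium for $0.34 (total $2.74, still need 0.0 mg).
Filling from the cheapest source first is optimal under one linear minimum: $2.74.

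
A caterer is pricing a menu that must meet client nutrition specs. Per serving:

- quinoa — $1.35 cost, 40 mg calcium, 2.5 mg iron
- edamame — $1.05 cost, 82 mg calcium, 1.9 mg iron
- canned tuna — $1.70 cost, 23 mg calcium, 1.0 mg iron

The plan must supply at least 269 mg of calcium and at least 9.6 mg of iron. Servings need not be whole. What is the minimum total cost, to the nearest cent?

A basic optimal solution has at most two foods positive. Try each food alone and each pair with both targets met exactly.
quinoa only: max(269/40, 9.6/2.5) = 6.725 servings → $9.08.
edamame only: max(269/82, 9.6/1.9) = 5.053 servings → $5.31.
canned tuna only: max(269/23, 9.6/1.0) = 11.7 servings → $19.88.
quinoa + edamame with both tight: 2.14 servings and 2.236 servings → $5.24.
quinoa + canned tuna: the both-tight solution has a negative serving — not a feasible corner.
edamame + canned tuna with both tight: 1.258 servings and 7.209 servings → $13.58.
So the least-cost plan costs $5.24.

$5.24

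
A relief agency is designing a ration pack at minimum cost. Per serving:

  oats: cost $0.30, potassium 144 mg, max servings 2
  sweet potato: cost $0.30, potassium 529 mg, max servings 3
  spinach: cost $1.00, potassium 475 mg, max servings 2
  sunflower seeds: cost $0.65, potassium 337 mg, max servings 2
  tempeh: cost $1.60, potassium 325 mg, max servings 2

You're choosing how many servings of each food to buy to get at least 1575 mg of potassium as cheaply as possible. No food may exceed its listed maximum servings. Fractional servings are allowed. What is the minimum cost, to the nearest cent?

Cost per mg of potassium: sweet potato $0.0006, sunflower seeds $0.0019, oats $0.0021, spinach $0.0021, tempeh $0.0049.
Take 2.977 servings of sweet potato: +1575.0 mg potassium for $0.89 (total $0.89, still need 0.0 mg).
Greedy by cheapest-per-mg is optimal for a single linear constraint, so the minimum cost is $0.89.

$0.89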